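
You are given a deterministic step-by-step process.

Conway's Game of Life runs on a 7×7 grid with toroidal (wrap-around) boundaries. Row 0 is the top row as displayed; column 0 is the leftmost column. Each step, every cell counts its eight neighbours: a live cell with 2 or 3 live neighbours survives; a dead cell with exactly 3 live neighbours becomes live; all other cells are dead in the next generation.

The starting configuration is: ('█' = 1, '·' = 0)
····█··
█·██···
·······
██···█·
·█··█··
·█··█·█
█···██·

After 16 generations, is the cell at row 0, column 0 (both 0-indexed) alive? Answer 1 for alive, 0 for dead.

1

t=0: ····█··
█·██···
·······
██···█·
·█··█··
·█··█·█
█···██·
t=1: ·█··███
···█···
█·█···█
██·····
·██·█·█
·█·██·█
█··██·█
t=2: ··█···█
·████··
█·█···█
···█·█·
····█·█
·█····█
·█·····
t=3: █······
·····██
█····██
█··███·
█···█·█
·····█·
·██····
t=4: ██····█
·····█·
█······
·█·█···
█··█···
██···██
·█·····
t=5: ██····█
·█·····
·······
███····
····█··
·██···█
··█··█·
t=6: ███···█
·█·····
█·█····
·█·····
···█···
·███·█·
··█··█·
t=7: █·█···█
······█
█·█····
·██····
·█·██··
·█·█···
····██·
t=8: █·····█
······█
█·█····
█······
██·██··
···█·█·
███████
t=9: ··███··
·█····█
██····█
█·██··█
█████·█
·······
·███···
t=10: █···█··
·█·█·██
·····█·
····█··
····███
····█··
·█··█··
t=11: █████·█
█····██
·····██
····█·█
···██··
···██··
···███·
t=12: ·██····
··██···
····█··
···██·█
·······
··█····
██····█
t=13: ···█···
·███···
··█·██·
···███·
···█···
██·····
█······
t=14: ·█·█···
·█·····
·█···█·
··█··█·
··██···
██·····
██·····
t=15: ·█·····
██·····
·██····
·████··
··██···
█······
·······
t=16: ██·····
█······
·······
····█··
····█··
·······
·······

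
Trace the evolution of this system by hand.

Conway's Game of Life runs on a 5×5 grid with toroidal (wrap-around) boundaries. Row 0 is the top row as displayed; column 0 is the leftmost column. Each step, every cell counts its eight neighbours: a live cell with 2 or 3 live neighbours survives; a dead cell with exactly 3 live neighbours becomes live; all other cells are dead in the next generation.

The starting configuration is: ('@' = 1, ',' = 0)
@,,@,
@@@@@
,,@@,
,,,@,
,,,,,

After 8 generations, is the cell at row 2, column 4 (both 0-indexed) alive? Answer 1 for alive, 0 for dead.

0

step 0: @,,@,
@@@@@
,,@@,
,,,@,
,,,,,
step 1: @,,@,
@,,,,
@,,,,
,,@@,
,,,,@
step 2: @,,,,
@@,,,
,@,,@
,,,@@
,,@,@
step 3: @,,,@
,@,,@
,@@@@
,,@,@
@,,,@
step 4: ,@,@,
,@,,,
,@,,@
,,@,,
,@,,,
step 5: @@,,,
,@,,,
@@@,,
@@@,,
,@,,,
step 6: @@@,,
,,,,,
,,,,,
,,,,,
,,,,,
step 7: ,@,,,
,@,,,
,,,,,
,,,,,
,@,,,
step 8: @@@,,
,,,,,
,,,,,
,,,,,
,,,,,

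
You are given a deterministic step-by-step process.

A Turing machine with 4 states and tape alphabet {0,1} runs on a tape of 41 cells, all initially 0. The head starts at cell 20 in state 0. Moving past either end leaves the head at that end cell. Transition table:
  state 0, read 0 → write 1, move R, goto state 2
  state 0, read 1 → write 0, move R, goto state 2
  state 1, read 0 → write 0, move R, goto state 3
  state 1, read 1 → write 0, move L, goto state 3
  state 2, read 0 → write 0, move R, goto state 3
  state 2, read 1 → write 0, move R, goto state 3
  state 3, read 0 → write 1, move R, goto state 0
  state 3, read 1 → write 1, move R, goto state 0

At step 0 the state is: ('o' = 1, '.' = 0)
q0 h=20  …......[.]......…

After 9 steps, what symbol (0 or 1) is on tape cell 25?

1

gen 0: q0 h=20  …......[.]......…
gen 1: q2 h=21  ….....o[.]......…
gen 2: q3 h=22  …....o.[.]......…
gen 3: q0 h=23  …...o.o[.]......…
gen 4: q2 h=24  …..o.oo[.]......…
gen 5: q3 h=25  ….o.oo.[.]......…
gen 6: q0 h=26  …o.oo.o[.]......…
gen 7: q2 h=27  ….oo.oo[.]......…
gen 8: q3 h=28  …oo.oo.[.]......…
gen 9: q0 h=29  …o.oo.o[.]......…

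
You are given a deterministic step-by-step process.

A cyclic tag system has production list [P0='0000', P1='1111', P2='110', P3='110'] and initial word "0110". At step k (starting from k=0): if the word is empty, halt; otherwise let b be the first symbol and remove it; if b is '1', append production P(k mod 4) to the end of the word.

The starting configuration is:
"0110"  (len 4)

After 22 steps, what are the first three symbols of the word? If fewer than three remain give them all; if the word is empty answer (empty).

[0] "0110"  (len 4)
[1] "110"  (len 3)
[2] "101111"  (len 6)
[3] "01111110"  (len 8)
[4] "1111110"  (len 7)
[5] "1111100000"  (len 10)
[6] "1111000001111"  (len 13)
[7] "111000001111110"  (len 15)
[8] "11000001111110110"  (len 17)
[9] "10000011111101100000"  (len 20)
[10] "00000111111011000001111"  (len 23)
[11] "0000111111011000001111"  (len 22)
[12] "000111111011000001111"  (len 21)
[13] "00111111011000001111"  (len 20)
[14] "0111111011000001111"  (len 19)
[15] "111111011000001111"  (len 18)
[16] "11111011000001111110"  (len 20)
[17] "11110110000011111100000"  (len 23)
[18] "11101100000111111000001111"  (len 26)
[19] "1101100000111111000001111110"  (len 28)
[20] "101100000111111000001111110110"  (len 30)
[21] "011000001111110000011111101100000"  (len 33)
[22] "11000001111110000011111101100000"  (len 32)

110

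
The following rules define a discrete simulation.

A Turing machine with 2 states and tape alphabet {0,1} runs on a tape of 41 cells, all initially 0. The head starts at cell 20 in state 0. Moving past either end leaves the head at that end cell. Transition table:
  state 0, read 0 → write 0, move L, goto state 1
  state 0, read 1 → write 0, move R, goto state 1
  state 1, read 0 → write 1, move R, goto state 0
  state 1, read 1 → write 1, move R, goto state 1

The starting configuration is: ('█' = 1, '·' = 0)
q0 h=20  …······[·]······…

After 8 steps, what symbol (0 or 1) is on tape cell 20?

1

[0] q0 h=20  …······[·]······…
[1] q1 h=19  …······[·]······…
[2] q0 h=20  …·····█[·]······…
[3] q1 h=19  …······[█]······…
[4] q1 h=20  …·····█[·]······…
[5] q0 h=21  …····██[·]······…
[6] q1 h=20  …·····█[█]······…
[7] q1 h=21  …····██[·]······…
[8] q0 h=22  …···███[·]······…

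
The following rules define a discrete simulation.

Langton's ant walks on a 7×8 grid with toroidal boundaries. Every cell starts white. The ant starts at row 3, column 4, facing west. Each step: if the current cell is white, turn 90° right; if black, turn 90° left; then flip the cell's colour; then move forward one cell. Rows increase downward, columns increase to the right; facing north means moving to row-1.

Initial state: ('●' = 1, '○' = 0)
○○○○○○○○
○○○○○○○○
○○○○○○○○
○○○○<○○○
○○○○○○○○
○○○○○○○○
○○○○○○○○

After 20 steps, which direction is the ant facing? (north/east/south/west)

east

0) ○○○○○○○○
○○○○○○○○
○○○○○○○○
○○○○<○○○
○○○○○○○○
○○○○○○○○
○○○○○○○○
1) ○○○○○○○○
○○○○○○○○
○○○○^○○○
○○○○●○○○
○○○○○○○○
○○○○○○○○
○○○○○○○○
2) ○○○○○○○○
○○○○○○○○
○○○○●>○○
○○○○●○○○
○○○○○○○○
○○○○○○○○
○○○○○○○○
3) ○○○○○○○○
○○○○○○○○
○○○○●●○○
○○○○●v○○
○○○○○○○○
○○○○○○○○
○○○○○○○○
4) ○○○○○○○○
○○○○○○○○
○○○○●●○○
○○○○<●○○
○○○○○○○○
○○○○○○○○
○○○○○○○○
5) ○○○○○○○○
○○○○○○○○
○○○○●●○○
○○○○○●○○
○○○○v○○○
○○○○○○○○
○○○○○○○○
6) ○○○○○○○○
○○○○○○○○
○○○○●●○○
○○○○○●○○
○○○<●○○○
○○○○○○○○
○○○○○○○○
7) ○○○○○○○○
○○○○○○○○
○○○○●●○○
○○○^○●○○
○○○●●○○○
○○○○○○○○
○○○○○○○○
8) ○○○○○○○○
○○○○○○○○
○○○○●●○○
○○○●>●○○
○○○●●○○○
○○○○○○○○
○○○○○○○○
9) ○○○○○○○○
○○○○○○○○
○○○○●●○○
○○○●●●○○
○○○●v○○○
○○○○○○○○
○○○○○○○○
10) ○○○○○○○○
○○○○○○○○
○○○○●●○○
○○○●●●○○
○○○●○>○○
○○○○○○○○
○○○○○○○○
11) ○○○○○○○○
○○○○○○○○
○○○○●●○○
○○○●●●○○
○○○●○●○○
○○○○○v○○
○○○○○○○○
12) ○○○○○○○○
○○○○○○○○
○○○○●●○○
○○○●●●○○
○○○●○●○○
○○○○<●○○
○○○○○○○○
13) ○○○○○○○○
○○○○○○○○
○○○○●●○○
○○○●●●○○
○○○●^●○○
○○○○●●○○
○○○○○○○○
14) ○○○○○○○○
○○○○○○○○
○○○○●●○○
○○○●●●○○
○○○●●>○○
○○○○●●○○
○○○○○○○○
15) ○○○○○○○○
○○○○○○○○
○○○○●●○○
○○○●●^○○
○○○●●○○○
○○○○●●○○
○○○○○○○○
16) ○○○○○○○○
○○○○○○○○
○○○○●●○○
○○○●<○○○
○○○●●○○○
○○○○●●○○
○○○○○○○○
17) ○○○○○○○○
○○○○○○○○
○○○○●●○○
○○○●○○○○
○○○●v○○○
○○○○●●○○
○○○○○○○○
18) ○○○○○○○○
○○○○○○○○
○○○○●●○○
○○○●○○○○
○○○●○>○○
○○○○●●○○
○○○○○○○○
19) ○○○○○○○○
○○○○○○○○
○○○○●●○○
○○○●○○○○
○○○●○●○○
○○○○●v○○
○○○○○○○○
20) ○○○○○○○○
○○○○○○○○
○○○○●●○○
○○○●○○○○
○○○●○●○○
○○○○●○>○
○○○○○○○○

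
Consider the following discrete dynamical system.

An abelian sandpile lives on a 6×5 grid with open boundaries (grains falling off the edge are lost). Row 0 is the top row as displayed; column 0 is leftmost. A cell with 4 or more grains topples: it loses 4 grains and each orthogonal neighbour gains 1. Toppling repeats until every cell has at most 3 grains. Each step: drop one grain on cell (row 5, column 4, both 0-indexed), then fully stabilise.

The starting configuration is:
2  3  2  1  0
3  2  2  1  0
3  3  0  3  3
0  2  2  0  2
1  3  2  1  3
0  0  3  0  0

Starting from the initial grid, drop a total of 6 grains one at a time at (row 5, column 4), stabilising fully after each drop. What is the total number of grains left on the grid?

t=0: 2  3  2  1  0
3  2  2  1  0
3  3  0  3  3
0  2  2  0  2
1  3  2  1  3
0  0  3  0  0
t=1: 2  3  2  1  0
3  2  2  1  0
3  3  0  3  3
0  2  2  0  2
1  3  2  1  3
0  0  3  0  1
t=2: 2  3  2  1  0
3  2  2  1  0
3  3  0  3  3
0  2  2  0  2
1  3  2  1  3
0  0  3  0  2
t=3: 2  3  2  1  0
3  2  2  1  0
3  3  0  3  3
0  2  2  0  2
1  3  2  1  3
0  0  3  0  3
t=4: 2  3  2  1  0
3  2  2  1  0
3  3  0  3  3
0  2  2  0  3
1  3  2  2  0
0  0  3  1  1
t=5: 2  3  2  1  0
3  2  2  1  0
3  3  0  3  3
0  2  2  0  3
1  3  2  2  0
0  0  3  1  2
t=6: 2  3  2  1  0
3  2  2  1  0
3  3  0  3  3
0  2  2  0  3
1  3  2  2  0
0  0  3  1  3

50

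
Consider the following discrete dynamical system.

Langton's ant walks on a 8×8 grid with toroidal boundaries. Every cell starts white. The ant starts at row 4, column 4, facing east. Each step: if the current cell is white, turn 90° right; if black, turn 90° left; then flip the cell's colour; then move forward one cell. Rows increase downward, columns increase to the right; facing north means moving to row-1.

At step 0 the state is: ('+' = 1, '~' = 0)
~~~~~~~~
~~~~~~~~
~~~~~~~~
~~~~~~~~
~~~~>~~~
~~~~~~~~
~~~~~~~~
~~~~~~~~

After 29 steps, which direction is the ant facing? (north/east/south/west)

k=0  ~~~~~~~~
~~~~~~~~
~~~~~~~~
~~~~~~~~
~~~~>~~~
~~~~~~~~
~~~~~~~~
~~~~~~~~
k=1  ~~~~~~~~
~~~~~~~~
~~~~~~~~
~~~~~~~~
~~~~+~~~
~~~~v~~~
~~~~~~~~
~~~~~~~~
k=2  ~~~~~~~~
~~~~~~~~
~~~~~~~~
~~~~~~~~
~~~~+~~~
~~~<+~~~
~~~~~~~~
~~~~~~~~
k=3  ~~~~~~~~
~~~~~~~~
~~~~~~~~
~~~~~~~~
~~~^+~~~
~~~++~~~
~~~~~~~~
~~~~~~~~
k=4  ~~~~~~~~
~~~~~~~~
~~~~~~~~
~~~~~~~~
~~~+>~~~
~~~++~~~
~~~~~~~~
~~~~~~~~
k=5  ~~~~~~~~
~~~~~~~~
~~~~~~~~
~~~~^~~~
~~~+~~~~
~~~++~~~
~~~~~~~~
~~~~~~~~
k=6  ~~~~~~~~
~~~~~~~~
~~~~~~~~
~~~~+>~~
~~~+~~~~
~~~++~~~
~~~~~~~~
~~~~~~~~
k=7  ~~~~~~~~
~~~~~~~~
~~~~~~~~
~~~~++~~
~~~+~v~~
~~~++~~~
~~~~~~~~
~~~~~~~~
k=8  ~~~~~~~~
~~~~~~~~
~~~~~~~~
~~~~++~~
~~~+<+~~
~~~++~~~
~~~~~~~~
~~~~~~~~
k=9  ~~~~~~~~
~~~~~~~~
~~~~~~~~
~~~~^+~~
~~~+++~~
~~~++~~~
~~~~~~~~
~~~~~~~~
k=10  ~~~~~~~~
~~~~~~~~
~~~~~~~~
~~~<~+~~
~~~+++~~
~~~++~~~
~~~~~~~~
~~~~~~~~
k=11  ~~~~~~~~
~~~~~~~~
~~~^~~~~
~~~+~+~~
~~~+++~~
~~~++~~~
~~~~~~~~
~~~~~~~~
k=12  ~~~~~~~~
~~~~~~~~
~~~+>~~~
~~~+~+~~
~~~+++~~
~~~++~~~
~~~~~~~~
~~~~~~~~
k=13  ~~~~~~~~
~~~~~~~~
~~~++~~~
~~~+v+~~
~~~+++~~
~~~++~~~
~~~~~~~~
~~~~~~~~
k=14  ~~~~~~~~
~~~~~~~~
~~~++~~~
~~~<++~~
~~~+++~~
~~~++~~~
~~~~~~~~
~~~~~~~~
k=15  ~~~~~~~~
~~~~~~~~
~~~++~~~
~~~~++~~
~~~v++~~
~~~++~~~
~~~~~~~~
~~~~~~~~
k=16  ~~~~~~~~
~~~~~~~~
~~~++~~~
~~~~++~~
~~~~>+~~
~~~++~~~
~~~~~~~~
~~~~~~~~
k=17  ~~~~~~~~
~~~~~~~~
~~~++~~~
~~~~^+~~
~~~~~+~~
~~~++~~~
~~~~~~~~
~~~~~~~~
k=18  ~~~~~~~~
~~~~~~~~
~~~++~~~
~~~<~+~~
~~~~~+~~
~~~++~~~
~~~~~~~~
~~~~~~~~
k=19  ~~~~~~~~
~~~~~~~~
~~~^+~~~
~~~+~+~~
~~~~~+~~
~~~++~~~
~~~~~~~~
~~~~~~~~
k=20  ~~~~~~~~
~~~~~~~~
~~<~+~~~
~~~+~+~~
~~~~~+~~
~~~++~~~
~~~~~~~~
~~~~~~~~
k=21  ~~~~~~~~
~~^~~~~~
~~+~+~~~
~~~+~+~~
~~~~~+~~
~~~++~~~
~~~~~~~~
~~~~~~~~
k=22  ~~~~~~~~
~~+>~~~~
~~+~+~~~
~~~+~+~~
~~~~~+~~
~~~++~~~
~~~~~~~~
~~~~~~~~
k=23  ~~~~~~~~
~~++~~~~
~~+v+~~~
~~~+~+~~
~~~~~+~~
~~~++~~~
~~~~~~~~
~~~~~~~~
k=24  ~~~~~~~~
~~++~~~~
~~<++~~~
~~~+~+~~
~~~~~+~~
~~~++~~~
~~~~~~~~
~~~~~~~~
k=25  ~~~~~~~~
~~++~~~~
~~~++~~~
~~v+~+~~
~~~~~+~~
~~~++~~~
~~~~~~~~
~~~~~~~~
k=26  ~~~~~~~~
~~++~~~~
~~~++~~~
~<++~+~~
~~~~~+~~
~~~++~~~
~~~~~~~~
~~~~~~~~
k=27  ~~~~~~~~
~~++~~~~
~^~++~~~
~+++~+~~
~~~~~+~~
~~~++~~~
~~~~~~~~
~~~~~~~~
k=28  ~~~~~~~~
~~++~~~~
~+>++~~~
~+++~+~~
~~~~~+~~
~~~++~~~
~~~~~~~~
~~~~~~~~
k=29  ~~~~~~~~
~~++~~~~
~++++~~~
~+v+~+~~
~~~~~+~~
~~~++~~~
~~~~~~~~
~~~~~~~~

south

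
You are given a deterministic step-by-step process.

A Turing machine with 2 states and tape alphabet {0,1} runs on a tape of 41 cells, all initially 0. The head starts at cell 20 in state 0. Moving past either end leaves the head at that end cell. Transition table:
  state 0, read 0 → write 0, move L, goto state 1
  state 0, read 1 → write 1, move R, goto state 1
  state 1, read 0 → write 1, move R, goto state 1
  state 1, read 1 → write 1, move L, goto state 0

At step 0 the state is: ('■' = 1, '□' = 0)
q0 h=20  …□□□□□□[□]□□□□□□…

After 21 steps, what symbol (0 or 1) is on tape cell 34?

1

0) q0 h=20  …□□□□□□[□]□□□□□□…
1) q1 h=19  …□□□□□□[□]□□□□□□…
2) q1 h=20  …□□□□□■[□]□□□□□□…
3) q1 h=21  …□□□□■■[□]□□□□□□…
4) q1 h=22  …□□□■■■[□]□□□□□□…
5) q1 h=23  …□□■■■■[□]□□□□□□…
6) q1 h=24  …□■■■■■[□]□□□□□□…
7) q1 h=25  …■■■■■■[□]□□□□□□…
8) q1 h=26  …■■■■■■[□]□□□□□□…
9) q1 h=27  …■■■■■■[□]□□□□□□…
10) q1 h=28  …■■■■■■[□]□□□□□□…
11) q1 h=29  …■■■■■■[□]□□□□□□…
12) q1 h=30  …■■■■■■[□]□□□□□□…
13) q1 h=31  …■■■■■■[□]□□□□□□…
14) q1 h=32  …■■■■■■[□]□□□□□□…
15) q1 h=33  …■■■■■■[□]□□□□□□…
16) q1 h=34  …■■■■■■[□]□□□□□□|
17) q1 h=35  …■■■■■■[□]□□□□□|
18) q1 h=36  …■■■■■■[□]□□□□|
19) q1 h=37  …■■■■■■[□]□□□|
20) q1 h=38  …■■■■■■[□]□□|
21) q1 h=39  …■■■■■■[□]□|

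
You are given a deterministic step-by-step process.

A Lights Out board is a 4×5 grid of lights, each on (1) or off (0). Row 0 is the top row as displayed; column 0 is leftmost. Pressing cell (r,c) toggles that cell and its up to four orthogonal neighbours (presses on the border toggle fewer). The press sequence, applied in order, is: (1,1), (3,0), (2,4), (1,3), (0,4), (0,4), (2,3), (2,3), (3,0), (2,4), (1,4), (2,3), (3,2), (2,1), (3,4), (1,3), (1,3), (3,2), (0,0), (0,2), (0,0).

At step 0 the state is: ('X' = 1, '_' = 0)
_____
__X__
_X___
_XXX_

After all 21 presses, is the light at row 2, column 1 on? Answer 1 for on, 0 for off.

step 0: _____
__X__
_X___
_XXX_
step 1: _X___
XX___
_____
_XXX_
step 2: _X___
XX___
X____
X_XX_
step 3: _X___
XX__X
X__XX
X_XXX
step 4: _X_X_
XXXX_
X___X
X_XXX
step 5: _X__X
XXXXX
X___X
X_XXX
step 6: _X_X_
XXXX_
X___X
X_XXX
step 7: _X_X_
XXX__
X_XX_
X_X_X
step 8: _X_X_
XXXX_
X___X
X_XXX
step 9: _X_X_
XXXX_
____X
_XXXX
step 10: _X_X_
XXXXX
___X_
_XXX_
step 11: _X_XX
XXX__
___XX
_XXX_
step 12: _X_XX
XXXX_
__X__
_XX__
step 13: _X_XX
XXXX_
_____
___X_
step 14: _X_XX
X_XX_
XXX__
_X_X_
step 15: _X_XX
X_XX_
XXX_X
_X__X
step 16: _X__X
X___X
XXXXX
_X__X
step 17: _X_XX
X_XX_
XXX_X
_X__X
step 18: _X_XX
X_XX_
XX__X
__XXX
step 19: X__XX
__XX_
XX__X
__XXX
step 20: XXX_X
___X_
XX__X
__XXX
step 21: __X_X
X__X_
XX__X
__XXX

1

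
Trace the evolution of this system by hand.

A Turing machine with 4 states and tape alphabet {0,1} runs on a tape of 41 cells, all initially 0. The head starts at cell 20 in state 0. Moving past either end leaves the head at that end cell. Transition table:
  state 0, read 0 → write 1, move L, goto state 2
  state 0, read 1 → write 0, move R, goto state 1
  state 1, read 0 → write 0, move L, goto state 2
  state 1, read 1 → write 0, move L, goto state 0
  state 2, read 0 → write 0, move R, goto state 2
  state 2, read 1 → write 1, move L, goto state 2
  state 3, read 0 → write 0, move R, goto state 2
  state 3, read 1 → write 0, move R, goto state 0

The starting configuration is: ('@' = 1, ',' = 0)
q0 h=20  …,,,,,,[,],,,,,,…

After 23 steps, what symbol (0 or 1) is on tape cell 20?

[0] q0 h=20  …,,,,,,[,],,,,,,…
[1] q2 h=19  …,,,,,,[,]@,,,,,…
[2] q2 h=20  …,,,,,,[@],,,,,,…
[3] q2 h=19  …,,,,,,[,]@,,,,,…
[4] q2 h=20  …,,,,,,[@],,,,,,…
[5] q2 h=19  …,,,,,,[,]@,,,,,…
[6] q2 h=20  …,,,,,,[@],,,,,,…
[7] q2 h=19  …,,,,,,[,]@,,,,,…
[8] q2 h=20  …,,,,,,[@],,,,,,…
[9] q2 h=19  …,,,,,,[,]@,,,,,…
[10] q2 h=20  …,,,,,,[@],,,,,,…
[11] q2 h=19  …,,,,,,[,]@,,,,,…
[12] q2 h=20  …,,,,,,[@],,,,,,…
[13] q2 h=19  …,,,,,,[,]@,,,,,…
[14] q2 h=20  …,,,,,,[@],,,,,,…
[15] q2 h=19  …,,,,,,[,]@,,,,,…
[16] q2 h=20  …,,,,,,[@],,,,,,…
[17] q2 h=19  …,,,,,,[,]@,,,,,…
[18] q2 h=20  …,,,,,,[@],,,,,,…
[19] q2 h=19  …,,,,,,[,]@,,,,,…
[20] q2 h=20  …,,,,,,[@],,,,,,…
[21] q2 h=19  …,,,,,,[,]@,,,,,…
[22] q2 h=20  …,,,,,,[@],,,,,,…
[23] q2 h=19  …,,,,,,[,]@,,,,,…

1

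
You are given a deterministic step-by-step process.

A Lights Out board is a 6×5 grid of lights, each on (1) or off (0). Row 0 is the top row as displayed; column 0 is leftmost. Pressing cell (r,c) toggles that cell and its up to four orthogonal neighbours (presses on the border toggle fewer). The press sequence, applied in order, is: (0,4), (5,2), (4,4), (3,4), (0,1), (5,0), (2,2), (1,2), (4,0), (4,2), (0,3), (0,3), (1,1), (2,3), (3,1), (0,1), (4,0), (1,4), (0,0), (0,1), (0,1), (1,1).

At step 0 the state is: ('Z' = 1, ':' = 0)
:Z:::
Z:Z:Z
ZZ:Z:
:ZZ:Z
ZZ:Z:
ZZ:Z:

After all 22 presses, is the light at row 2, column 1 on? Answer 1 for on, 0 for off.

1

0) :Z:::
Z:Z:Z
ZZ:Z:
:ZZ:Z
ZZ:Z:
ZZ:Z:
1) :Z:ZZ
Z:Z::
ZZ:Z:
:ZZ:Z
ZZ:Z:
ZZ:Z:
2) :Z:ZZ
Z:Z::
ZZ:Z:
:ZZ:Z
ZZZZ:
Z:Z::
3) :Z:ZZ
Z:Z::
ZZ:Z:
:ZZ::
ZZZ:Z
Z:Z:Z
4) :Z:ZZ
Z:Z::
ZZ:ZZ
:ZZZZ
ZZZ::
Z:Z:Z
5) Z:ZZZ
ZZZ::
ZZ:ZZ
:ZZZZ
ZZZ::
Z:Z:Z
6) Z:ZZZ
ZZZ::
ZZ:ZZ
:ZZZZ
:ZZ::
:ZZ:Z
7) Z:ZZZ
ZZ:::
Z:Z:Z
:Z:ZZ
:ZZ::
:ZZ:Z
8) Z::ZZ
Z:ZZ:
Z:::Z
:Z:ZZ
:ZZ::
:ZZ:Z
9) Z::ZZ
Z:ZZ:
Z:::Z
ZZ:ZZ
Z:Z::
ZZZ:Z
10) Z::ZZ
Z:ZZ:
Z:::Z
ZZZZZ
ZZ:Z:
ZZ::Z
11) Z:Z::
Z:Z::
Z:::Z
ZZZZZ
ZZ:Z:
ZZ::Z
12) Z::ZZ
Z:ZZ:
Z:::Z
ZZZZZ
ZZ:Z:
ZZ::Z
13) ZZ:ZZ
:Z:Z:
ZZ::Z
ZZZZZ
ZZ:Z:
ZZ::Z
14) ZZ:ZZ
:Z:::
ZZZZ:
ZZZ:Z
ZZ:Z:
ZZ::Z
15) ZZ:ZZ
:Z:::
Z:ZZ:
::::Z
Z::Z:
ZZ::Z
16) ::ZZZ
:::::
Z:ZZ:
::::Z
Z::Z:
ZZ::Z
17) ::ZZZ
:::::
Z:ZZ:
Z:::Z
:Z:Z:
:Z::Z
18) ::ZZ:
:::ZZ
Z:ZZZ
Z:::Z
:Z:Z:
:Z::Z
19) ZZZZ:
Z::ZZ
Z:ZZZ
Z:::Z
:Z:Z:
:Z::Z
20) :::Z:
ZZ:ZZ
Z:ZZZ
Z:::Z
:Z:Z:
:Z::Z
21) ZZZZ:
Z::ZZ
Z:ZZZ
Z:::Z
:Z:Z:
:Z::Z
22) Z:ZZ:
:ZZZZ
ZZZZZ
Z:::Z
:Z:Z:
:Z::Z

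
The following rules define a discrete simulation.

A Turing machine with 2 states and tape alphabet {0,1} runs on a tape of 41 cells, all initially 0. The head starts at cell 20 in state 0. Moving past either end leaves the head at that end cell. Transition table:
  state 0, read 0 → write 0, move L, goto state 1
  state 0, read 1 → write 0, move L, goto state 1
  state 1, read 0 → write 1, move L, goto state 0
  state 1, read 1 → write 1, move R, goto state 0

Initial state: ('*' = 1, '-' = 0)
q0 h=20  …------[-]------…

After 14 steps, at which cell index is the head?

6

k=0  q0 h=20  …------[-]------…
k=1  q1 h=19  …------[-]------…
k=2  q0 h=18  …------[-]*-----…
k=3  q1 h=17  …------[-]-*----…
k=4  q0 h=16  …------[-]*-*---…
k=5  q1 h=15  …------[-]-*-*--…
k=6  q0 h=14  …------[-]*-*-*-…
k=7  q1 h=13  …------[-]-*-*-*…
k=8  q0 h=12  …------[-]*-*-*-…
k=9  q1 h=11  …------[-]-*-*-*…
k=10  q0 h=10  …------[-]*-*-*-…
k=11  q1 h= 9  …------[-]-*-*-*…
k=12  q0 h= 8  …------[-]*-*-*-…
k=13  q1 h= 7  …------[-]-*-*-*…
k=14  q0 h= 6  |------[-]*-*-*-…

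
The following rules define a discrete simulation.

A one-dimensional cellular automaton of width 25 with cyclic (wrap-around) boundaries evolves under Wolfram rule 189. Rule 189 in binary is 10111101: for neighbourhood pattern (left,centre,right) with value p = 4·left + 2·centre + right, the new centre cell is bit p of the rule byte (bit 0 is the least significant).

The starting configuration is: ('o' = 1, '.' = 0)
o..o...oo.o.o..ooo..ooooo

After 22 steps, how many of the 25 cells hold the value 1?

21

0) o..o...oo.o.o..ooo..ooooo
1) .o.ooo.o.ooooo.oo.o.ooooo
2) ooooo.ooooooo.oo.ooooooo.
3) oooo.ooooooo.oo.ooooooo.o
4) ooo.ooooooo.oo.ooooooo.oo
5) oo.ooooooo.oo.ooooooo.ooo
6) o.ooooooo.oo.ooooooo.oooo
7) .ooooooo.oo.ooooooo.ooooo
8) ooooooo.oo.ooooooo.ooooo.
9) oooooo.oo.ooooooo.ooooo.o
10) ooooo.oo.ooooooo.ooooo.oo
11) oooo.oo.ooooooo.ooooo.ooo
12) ooo.oo.ooooooo.ooooo.oooo
13) oo.oo.ooooooo.ooooo.ooooo
14) o.oo.ooooooo.ooooo.oooooo
15) .oo.ooooooo.ooooo.ooooooo
16) oo.ooooooo.ooooo.ooooooo.
17) o.ooooooo.ooooo.ooooooo.o
18) .ooooooo.ooooo.ooooooo.oo
19) ooooooo.ooooo.ooooooo.oo.
20) oooooo.ooooo.ooooooo.oo.o
21) ooooo.ooooo.ooooooo.oo.oo
22) oooo.ooooo.ooooooo.oo.ooo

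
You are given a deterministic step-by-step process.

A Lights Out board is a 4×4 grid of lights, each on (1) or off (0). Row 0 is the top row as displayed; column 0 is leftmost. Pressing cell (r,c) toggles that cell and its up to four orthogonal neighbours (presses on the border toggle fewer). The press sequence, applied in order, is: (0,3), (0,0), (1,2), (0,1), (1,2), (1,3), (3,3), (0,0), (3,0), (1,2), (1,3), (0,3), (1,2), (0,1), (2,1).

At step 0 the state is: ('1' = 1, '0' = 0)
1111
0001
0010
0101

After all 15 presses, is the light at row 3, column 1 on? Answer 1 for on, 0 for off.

gen 0: 1111
0001
0010
0101
gen 1: 1100
0000
0010
0101
gen 2: 0000
1000
0010
0101
gen 3: 0010
1111
0000
0101
gen 4: 1100
1011
0000
0101
gen 5: 1110
1100
0010
0101
gen 6: 1111
1111
0011
0101
gen 7: 1111
1111
0010
0110
gen 8: 0011
0111
0010
0110
gen 9: 0011
0111
1010
1010
gen 10: 0001
0000
1000
1010
gen 11: 0000
0011
1001
1010
gen 12: 0011
0010
1001
1010
gen 13: 0001
0101
1011
1010
gen 14: 1111
0001
1011
1010
gen 15: 1111
0101
0101
1110

1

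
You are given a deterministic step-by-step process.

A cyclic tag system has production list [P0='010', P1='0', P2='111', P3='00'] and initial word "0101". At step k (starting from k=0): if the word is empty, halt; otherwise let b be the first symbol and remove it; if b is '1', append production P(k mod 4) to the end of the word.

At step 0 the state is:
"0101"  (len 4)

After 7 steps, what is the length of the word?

0

0) "0101"  (len 4)
1) "101"  (len 3)
2) "010"  (len 3)
3) "10"  (len 2)
4) "000"  (len 3)
5) "00"  (len 2)
6) "0"  (len 1)
7) (halted — word empty)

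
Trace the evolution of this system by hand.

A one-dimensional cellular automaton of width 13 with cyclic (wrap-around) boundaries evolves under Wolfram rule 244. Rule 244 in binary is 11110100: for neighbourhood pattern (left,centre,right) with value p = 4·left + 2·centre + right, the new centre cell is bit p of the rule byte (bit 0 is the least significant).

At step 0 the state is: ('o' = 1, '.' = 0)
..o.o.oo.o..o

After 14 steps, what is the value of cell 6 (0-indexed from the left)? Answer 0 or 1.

0

0) ..o.o.oo.o..o
1) o.oooo.oooo.o
2) oo.oooo.oooo.
3) .oo.oooo.oooo
4) o.oo.oooo.ooo
5) oo.oo.oooo.oo
6) ooo.oo.oooo.o
7) oooo.oo.oooo.
8) .oooo.oo.oooo
9) o.oooo.oo.ooo
10) oo.oooo.oo.oo
11) ooo.oooo.oo.o
12) oooo.oooo.oo.
13) .oooo.oooo.oo
14) o.oooo.oooo.o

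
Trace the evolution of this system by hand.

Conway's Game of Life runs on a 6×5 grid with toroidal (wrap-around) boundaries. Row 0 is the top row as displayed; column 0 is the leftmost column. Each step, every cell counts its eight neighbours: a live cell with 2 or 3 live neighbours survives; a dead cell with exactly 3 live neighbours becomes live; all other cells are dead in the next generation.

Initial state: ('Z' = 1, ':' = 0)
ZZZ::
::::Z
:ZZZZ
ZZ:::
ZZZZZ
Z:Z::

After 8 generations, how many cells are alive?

[0] ZZZ::
::::Z
:ZZZZ
ZZ:::
ZZZZZ
Z:Z::
[1] Z:ZZZ
::::Z
:ZZZZ
:::::
:::Z:
:::::
[2] Z::ZZ
:::::
Z:ZZZ
::::Z
:::::
::Z::
[3] :::ZZ
:ZZ::
Z::ZZ
Z:::Z
:::::
:::ZZ
[4] Z:::Z
:ZZ::
::ZZ:
Z::Z:
Z::Z:
:::ZZ
[5] ZZZ:Z
ZZZ:Z
:::ZZ
:Z:Z:
Z:ZZ:
:::Z:
[6] :::::
:::::
:::::
ZZ:::
:Z:Z:
:::::
[7] :::::
:::::
:::::
ZZZ::
ZZZ::
:::::
[8] :::::
:::::
:Z:::
Z:Z::
Z:Z::
:Z:::

6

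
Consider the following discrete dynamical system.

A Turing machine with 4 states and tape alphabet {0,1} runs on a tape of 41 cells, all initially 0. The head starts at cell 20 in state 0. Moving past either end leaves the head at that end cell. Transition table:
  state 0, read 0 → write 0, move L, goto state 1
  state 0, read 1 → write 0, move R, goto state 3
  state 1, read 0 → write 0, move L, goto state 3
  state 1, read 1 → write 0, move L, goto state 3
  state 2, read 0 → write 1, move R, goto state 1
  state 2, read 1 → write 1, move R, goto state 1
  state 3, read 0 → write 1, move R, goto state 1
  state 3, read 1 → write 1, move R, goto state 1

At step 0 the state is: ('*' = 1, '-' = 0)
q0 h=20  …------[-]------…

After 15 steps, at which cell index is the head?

k=0  q0 h=20  …------[-]------…
k=1  q1 h=19  …------[-]------…
k=2  q3 h=18  …------[-]------…
k=3  q1 h=19  …-----*[-]------…
k=4  q3 h=18  …------[*]------…
k=5  q1 h=19  …-----*[-]------…
k=6  q3 h=18  …------[*]------…
k=7  q1 h=19  …-----*[-]------…
k=8  q3 h=18  …------[*]------…
k=9  q1 h=19  …-----*[-]------…
k=10  q3 h=18  …------[*]------…
k=11  q1 h=19  …-----*[-]------…
k=12  q3 h=18  …------[*]------…
k=13  q1 h=19  …-----*[-]------…
k=14  q3 h=18  …------[*]------…
k=15  q1 h=19  …-----*[-]------…

19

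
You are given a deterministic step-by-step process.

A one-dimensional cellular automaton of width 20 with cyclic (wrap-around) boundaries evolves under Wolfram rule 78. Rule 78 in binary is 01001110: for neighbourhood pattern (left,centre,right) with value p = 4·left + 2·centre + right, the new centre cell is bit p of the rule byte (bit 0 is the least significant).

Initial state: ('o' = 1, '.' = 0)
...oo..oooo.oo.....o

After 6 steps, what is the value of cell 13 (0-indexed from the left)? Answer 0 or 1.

1

[0] ...oo..oooo.oo.....o
[1] ..ooo.oo..o.oo....oo
[2] .oo.o.oo.oo.oo...ooo
[3] .oo.o.oo.oo.oo..oo.o
[4] .oo.o.oo.oo.oo.ooo.o
[5] .oo.o.oo.oo.oo.o.o.o
[6] .oo.o.oo.oo.oo.o.o.o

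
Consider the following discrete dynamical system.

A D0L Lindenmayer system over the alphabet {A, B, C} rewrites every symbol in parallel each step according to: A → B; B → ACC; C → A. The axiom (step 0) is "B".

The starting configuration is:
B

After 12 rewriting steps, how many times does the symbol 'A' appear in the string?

gen 0: B
gen 1: ACC
gen 2: BAA
gen 3: ACCBB
gen 4: BAAACCACC
gen 5: ACCBBBAABAA
gen 6: BAAACCACCACCBBACCBB
gen 7: ACCBBBAABAABAAACCACCBAAACCACC
gen 8: BAAACCACCACCBBACCBBACCBBBAABAAACCBBBAABAA
gen 9: ACCBBBAABAABAAACCACCBAAACCACCBAAACCACCACCBBACCBBBAAACCACCACCBBACCBB
gen 10: BAAACCACCACCBBACCBBACCBBBAABAAACCBBBAABAAACCBBBAABAABAAACCACCBAAACCACCACCBBBAABAABAAACCACCBAAACCACC
gen 11: ACCBBBAABAABAAACCACCBAAACCACCBAAACCACCACCBBACCBBBAAACCACCA…BAABAAACCBBBAABAABAAACCACCACCBBACCBBACCBBBAABAAACCBBBAABAA  (len 149)
gen 12: BAAACCACCACCBBACCBBACCBBBAABAAACCBBBAABAAACCBBBAABAABAAACC…AABAAACCACCBAAACCACCBAAACCACCACCBBACCBBBAAACCACCACCBBACCBB  (len 233)

92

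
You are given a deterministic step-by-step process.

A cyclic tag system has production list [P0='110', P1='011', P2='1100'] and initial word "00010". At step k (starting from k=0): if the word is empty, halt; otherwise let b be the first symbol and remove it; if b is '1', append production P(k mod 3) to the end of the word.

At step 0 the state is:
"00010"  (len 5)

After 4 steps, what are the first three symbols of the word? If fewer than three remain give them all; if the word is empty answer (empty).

t=0: "00010"  (len 5)
t=1: "0010"  (len 4)
t=2: "010"  (len 3)
t=3: "10"  (len 2)
t=4: "0110"  (len 4)

011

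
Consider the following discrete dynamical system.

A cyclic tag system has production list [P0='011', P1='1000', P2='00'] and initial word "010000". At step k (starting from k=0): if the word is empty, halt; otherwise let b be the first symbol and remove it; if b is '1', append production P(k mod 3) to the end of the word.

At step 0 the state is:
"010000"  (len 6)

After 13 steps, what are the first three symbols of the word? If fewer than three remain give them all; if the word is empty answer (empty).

0) "010000"  (len 6)
1) "10000"  (len 5)
2) "00001000"  (len 8)
3) "0001000"  (len 7)
4) "001000"  (len 6)
5) "01000"  (len 5)
6) "1000"  (len 4)
7) "000011"  (len 6)
8) "00011"  (len 5)
9) "0011"  (len 4)
10) "011"  (len 3)
11) "11"  (len 2)
12) "100"  (len 3)
13) "00011"  (len 5)

000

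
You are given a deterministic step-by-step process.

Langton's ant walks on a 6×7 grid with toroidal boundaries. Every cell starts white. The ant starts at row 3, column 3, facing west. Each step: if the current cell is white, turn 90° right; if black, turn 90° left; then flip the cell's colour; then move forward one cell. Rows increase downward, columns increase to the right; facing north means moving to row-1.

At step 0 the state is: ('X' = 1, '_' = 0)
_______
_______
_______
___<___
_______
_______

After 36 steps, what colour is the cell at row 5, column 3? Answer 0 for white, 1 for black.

t=0: _______
_______
_______
___<___
_______
_______
t=1: _______
_______
___^___
___X___
_______
_______
t=2: _______
_______
___X>__
___X___
_______
_______
t=3: _______
_______
___XX__
___Xv__
_______
_______
t=4: _______
_______
___XX__
___<X__
_______
_______
t=5: _______
_______
___XX__
____X__
___v___
_______
t=6: _______
_______
___XX__
____X__
__<X___
_______
t=7: _______
_______
___XX__
__^_X__
__XX___
_______
t=8: _______
_______
___XX__
__X>X__
__XX___
_______
t=9: _______
_______
___XX__
__XXX__
__Xv___
_______
t=10: _______
_______
___XX__
__XXX__
__X_>__
_______
t=11: _______
_______
___XX__
__XXX__
__X_X__
____v__
t=12: _______
_______
___XX__
__XXX__
__X_X__
___<X__
t=13: _______
_______
___XX__
__XXX__
__X^X__
___XX__
t=14: _______
_______
___XX__
__XXX__
__XX>__
___XX__
t=15: _______
_______
___XX__
__XX^__
__XX___
___XX__
t=16: _______
_______
___XX__
__X<___
__XX___
___XX__
t=17: _______
_______
___XX__
__X____
__Xv___
___XX__
t=18: _______
_______
___XX__
__X____
__X_>__
___XX__
t=19: _______
_______
___XX__
__X____
__X_X__
___Xv__
t=20: _______
_______
___XX__
__X____
__X_X__
___X_>_
t=21: _____v_
_______
___XX__
__X____
__X_X__
___X_X_
t=22: ____<X_
_______
___XX__
__X____
__X_X__
___X_X_
t=23: ____XX_
_______
___XX__
__X____
__X_X__
___X^X_
t=24: ____XX_
_______
___XX__
__X____
__X_X__
___XX>_
t=25: ____XX_
_______
___XX__
__X____
__X_X^_
___XX__
t=26: ____XX_
_______
___XX__
__X____
__X_XX>
___XX__
t=27: ____XX_
_______
___XX__
__X____
__X_XXX
___XX_v
t=28: ____XX_
_______
___XX__
__X____
__X_XXX
___XX<X
t=29: ____XX_
_______
___XX__
__X____
__X_X^X
___XXXX
t=30: ____XX_
_______
___XX__
__X____
__X_<_X
___XXXX
t=31: ____XX_
_______
___XX__
__X____
__X___X
___XvXX
t=32: ____XX_
_______
___XX__
__X____
__X___X
___X_>X
t=33: ____XX_
_______
___XX__
__X____
__X__^X
___X__X
t=34: ____XX_
_______
___XX__
__X____
__X__X>
___X__X
t=35: ____XX_
_______
___XX__
__X___^
__X__X_
___X__X
t=36: ____XX_
_______
___XX__
>_X___X
__X__X_
___X__X

1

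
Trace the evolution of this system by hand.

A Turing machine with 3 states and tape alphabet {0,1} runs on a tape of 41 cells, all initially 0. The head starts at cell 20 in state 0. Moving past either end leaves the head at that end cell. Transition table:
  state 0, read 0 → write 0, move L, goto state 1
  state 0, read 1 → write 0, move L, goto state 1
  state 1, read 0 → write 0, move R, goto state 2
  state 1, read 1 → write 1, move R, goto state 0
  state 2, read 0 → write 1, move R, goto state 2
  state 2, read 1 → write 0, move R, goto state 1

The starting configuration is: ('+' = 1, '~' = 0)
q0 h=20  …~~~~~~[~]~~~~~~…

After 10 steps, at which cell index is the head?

28

gen 0: q0 h=20  …~~~~~~[~]~~~~~~…
gen 1: q1 h=19  …~~~~~~[~]~~~~~~…
gen 2: q2 h=20  …~~~~~~[~]~~~~~~…
gen 3: q2 h=21  …~~~~~+[~]~~~~~~…
gen 4: q2 h=22  …~~~~++[~]~~~~~~…
gen 5: q2 h=23  …~~~+++[~]~~~~~~…
gen 6: q2 h=24  …~~++++[~]~~~~~~…
gen 7: q2 h=25  …~+++++[~]~~~~~~…
gen 8: q2 h=26  …++++++[~]~~~~~~…
gen 9: q2 h=27  …++++++[~]~~~~~~…
gen 10: q2 h=28  …++++++[~]~~~~~~…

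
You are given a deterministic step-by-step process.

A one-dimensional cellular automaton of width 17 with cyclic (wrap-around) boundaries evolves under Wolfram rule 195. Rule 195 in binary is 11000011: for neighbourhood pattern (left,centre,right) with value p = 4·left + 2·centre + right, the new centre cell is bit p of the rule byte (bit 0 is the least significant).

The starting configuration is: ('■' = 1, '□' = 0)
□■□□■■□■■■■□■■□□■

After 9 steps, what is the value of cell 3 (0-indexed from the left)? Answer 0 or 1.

[0] □■□□■■□■■■■□■■□□■
[1] □□□■□■□□■■■□□■□■□
[2] ■■■□□□□■□■■□■□□□□
[3] □■■□■■■□□□■□□□■■■
[4] □□■□□■■□■■□□■■□■■
[5] □■□□■□■□□■□■□■□□■
[6] □□□■□□□□■□□□□□□■□
[7] ■■■□□■■■□□■■■■■□□
[8] □■■□■□■■□■□■■■■□■
[9] □□■□□□□■□□□□■■■□□

0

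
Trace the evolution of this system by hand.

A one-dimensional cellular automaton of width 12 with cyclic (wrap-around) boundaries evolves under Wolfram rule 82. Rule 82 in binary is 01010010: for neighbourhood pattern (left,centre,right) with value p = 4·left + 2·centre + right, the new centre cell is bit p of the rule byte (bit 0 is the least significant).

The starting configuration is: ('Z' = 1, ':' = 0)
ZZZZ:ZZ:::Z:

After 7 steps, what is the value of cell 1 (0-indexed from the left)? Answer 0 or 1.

[0] ZZZZ:ZZ:::Z:
[1] :::Z::ZZ:Z::
[2] ::Z:ZZ:Z::Z:
[3] :Z:::Z::ZZ:Z
[4] ::Z:Z:ZZ:Z::
[5] :Z:::::Z::Z:
[6] Z:Z:::Z:ZZ:Z
[7] Z::Z:Z:::Z::

0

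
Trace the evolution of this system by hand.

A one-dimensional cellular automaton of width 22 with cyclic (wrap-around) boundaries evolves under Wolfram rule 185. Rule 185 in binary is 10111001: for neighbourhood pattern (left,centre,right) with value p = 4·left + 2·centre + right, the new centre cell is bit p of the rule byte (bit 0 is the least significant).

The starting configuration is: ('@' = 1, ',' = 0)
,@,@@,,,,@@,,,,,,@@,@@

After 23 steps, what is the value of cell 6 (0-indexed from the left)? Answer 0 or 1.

t=0: ,@,@@,,,,@@,,,,,,@@,@@
t=1: @,@@,@@@,@,@@@@@,@,@@,
t=2: ,@@,@@@,@,@@@@@,@,@@,@
t=3: @@,@@@,@,@@@@@,@,@@,@,
t=4: @,@@@,@,@@@@@,@,@@,@,@
t=5: ,@@@,@,@@@@@,@,@@,@,@@
t=6: @@@,@,@@@@@,@,@@,@,@@,
t=7: @@,@,@@@@@,@,@@,@,@@,@
t=8: @,@,@@@@@,@,@@,@,@@,@@
t=9: ,@,@@@@@,@,@@,@,@@,@@@
t=10: @,@@@@@,@,@@,@,@@,@@@,
t=11: ,@@@@@,@,@@,@,@@,@@@,@
t=12: @@@@@,@,@@,@,@@,@@@,@,
t=13: @@@@,@,@@,@,@@,@@@,@,@
t=14: @@@,@,@@,@,@@,@@@,@,@@
t=15: @@,@,@@,@,@@,@@@,@,@@@
t=16: @,@,@@,@,@@,@@@,@,@@@@
t=17: ,@,@@,@,@@,@@@,@,@@@@@
t=18: @,@@,@,@@,@@@,@,@@@@@,
t=19: ,@@,@,@@,@@@,@,@@@@@,@
t=20: @@,@,@@,@@@,@,@@@@@,@,
t=21: @,@,@@,@@@,@,@@@@@,@,@
t=22: ,@,@@,@@@,@,@@@@@,@,@@
t=23: @,@@,@@@,@,@@@@@,@,@@,

1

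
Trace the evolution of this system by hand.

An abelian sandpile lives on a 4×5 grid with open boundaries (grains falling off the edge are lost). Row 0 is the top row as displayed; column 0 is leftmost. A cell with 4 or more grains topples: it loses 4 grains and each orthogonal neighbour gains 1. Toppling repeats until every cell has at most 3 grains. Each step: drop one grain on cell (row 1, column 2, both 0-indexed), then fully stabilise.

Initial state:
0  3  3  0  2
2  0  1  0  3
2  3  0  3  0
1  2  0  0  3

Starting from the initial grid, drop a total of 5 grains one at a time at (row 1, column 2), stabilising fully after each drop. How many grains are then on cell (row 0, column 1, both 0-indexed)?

0

gen 0: 0  3  3  0  2
2  0  1  0  3
2  3  0  3  0
1  2  0  0  3
gen 1: 0  3  3  0  2
2  0  2  0  3
2  3  0  3  0
1  2  0  0  3
gen 2: 0  3  3  0  2
2  0  3  0  3
2  3  0  3  0
1  2  0  0  3
gen 3: 1  0  1  1  2
2  2  1  1  3
2  3  1  3  0
1  2  0  0  3
gen 4: 1  0  1  1  2
2  2  2  1  3
2  3  1  3  0
1  2  0  0  3
gen 5: 1  0  1  1  2
2  2  3  1  3
2  3  1  3  0
1  2  0  0  3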